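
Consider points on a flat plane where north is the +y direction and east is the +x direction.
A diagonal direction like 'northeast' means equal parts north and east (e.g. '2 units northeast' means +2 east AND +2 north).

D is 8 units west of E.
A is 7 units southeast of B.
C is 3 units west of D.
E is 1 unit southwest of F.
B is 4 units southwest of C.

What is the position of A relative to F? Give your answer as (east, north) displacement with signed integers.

Answer: A is at (east=-9, north=-12) relative to F.

Derivation:
Place F at the origin (east=0, north=0).
  E is 1 unit southwest of F: delta (east=-1, north=-1); E at (east=-1, north=-1).
  D is 8 units west of E: delta (east=-8, north=+0); D at (east=-9, north=-1).
  C is 3 units west of D: delta (east=-3, north=+0); C at (east=-12, north=-1).
  B is 4 units southwest of C: delta (east=-4, north=-4); B at (east=-16, north=-5).
  A is 7 units southeast of B: delta (east=+7, north=-7); A at (east=-9, north=-12).
Therefore A relative to F: (east=-9, north=-12).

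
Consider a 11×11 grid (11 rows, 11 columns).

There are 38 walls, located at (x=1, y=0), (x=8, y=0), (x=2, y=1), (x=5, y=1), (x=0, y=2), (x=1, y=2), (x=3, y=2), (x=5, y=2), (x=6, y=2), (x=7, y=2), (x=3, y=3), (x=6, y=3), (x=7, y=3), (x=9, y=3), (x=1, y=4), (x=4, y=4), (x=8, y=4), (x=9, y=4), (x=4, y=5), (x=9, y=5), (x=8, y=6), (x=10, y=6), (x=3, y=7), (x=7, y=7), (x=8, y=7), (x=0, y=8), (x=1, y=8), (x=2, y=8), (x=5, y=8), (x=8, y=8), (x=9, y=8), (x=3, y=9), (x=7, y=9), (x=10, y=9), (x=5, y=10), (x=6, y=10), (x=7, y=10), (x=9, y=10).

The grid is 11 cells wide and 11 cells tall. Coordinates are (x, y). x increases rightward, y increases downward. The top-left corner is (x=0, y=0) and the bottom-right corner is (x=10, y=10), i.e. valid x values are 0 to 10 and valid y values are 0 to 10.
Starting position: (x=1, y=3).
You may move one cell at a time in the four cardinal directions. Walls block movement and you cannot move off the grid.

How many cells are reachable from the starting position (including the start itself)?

Answer: Reachable cells: 72

Derivation:
BFS flood-fill from (x=1, y=3):
  Distance 0: (x=1, y=3)
  Distance 1: (x=0, y=3), (x=2, y=3)
  Distance 2: (x=2, y=2), (x=0, y=4), (x=2, y=4)
  Distance 3: (x=3, y=4), (x=0, y=5), (x=2, y=5)
  Distance 4: (x=1, y=5), (x=3, y=5), (x=0, y=6), (x=2, y=6)
  Distance 5: (x=1, y=6), (x=3, y=6), (x=0, y=7), (x=2, y=7)
  Distance 6: (x=4, y=6), (x=1, y=7)
  Distance 7: (x=5, y=6), (x=4, y=7)
  Distance 8: (x=5, y=5), (x=6, y=6), (x=5, y=7), (x=4, y=8)
  Distance 9: (x=5, y=4), (x=6, y=5), (x=7, y=6), (x=6, y=7), (x=3, y=8), (x=4, y=9)
  Distance 10: (x=5, y=3), (x=6, y=4), (x=7, y=5), (x=6, y=8), (x=5, y=9), (x=4, y=10)
  Distance 11: (x=4, y=3), (x=7, y=4), (x=8, y=5), (x=7, y=8), (x=6, y=9), (x=3, y=10)
  Distance 12: (x=4, y=2), (x=2, y=10)
  Distance 13: (x=4, y=1), (x=2, y=9), (x=1, y=10)
  Distance 14: (x=4, y=0), (x=3, y=1), (x=1, y=9), (x=0, y=10)
  Distance 15: (x=3, y=0), (x=5, y=0), (x=0, y=9)
  Distance 16: (x=2, y=0), (x=6, y=0)
  Distance 17: (x=7, y=0), (x=6, y=1)
  Distance 18: (x=7, y=1)
  Distance 19: (x=8, y=1)
  Distance 20: (x=9, y=1), (x=8, y=2)
  Distance 21: (x=9, y=0), (x=10, y=1), (x=9, y=2), (x=8, y=3)
  Distance 22: (x=10, y=0), (x=10, y=2)
  Distance 23: (x=10, y=3)
  Distance 24: (x=10, y=4)
  Distance 25: (x=10, y=5)
Total reachable: 72 (grid has 83 open cells total)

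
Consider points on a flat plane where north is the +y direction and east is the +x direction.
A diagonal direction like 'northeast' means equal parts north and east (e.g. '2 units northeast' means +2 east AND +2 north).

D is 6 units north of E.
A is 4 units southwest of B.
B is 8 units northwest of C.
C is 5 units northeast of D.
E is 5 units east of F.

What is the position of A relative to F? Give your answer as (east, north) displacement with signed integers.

Place F at the origin (east=0, north=0).
  E is 5 units east of F: delta (east=+5, north=+0); E at (east=5, north=0).
  D is 6 units north of E: delta (east=+0, north=+6); D at (east=5, north=6).
  C is 5 units northeast of D: delta (east=+5, north=+5); C at (east=10, north=11).
  B is 8 units northwest of C: delta (east=-8, north=+8); B at (east=2, north=19).
  A is 4 units southwest of B: delta (east=-4, north=-4); A at (east=-2, north=15).
Therefore A relative to F: (east=-2, north=15).

Answer: A is at (east=-2, north=15) relative to F.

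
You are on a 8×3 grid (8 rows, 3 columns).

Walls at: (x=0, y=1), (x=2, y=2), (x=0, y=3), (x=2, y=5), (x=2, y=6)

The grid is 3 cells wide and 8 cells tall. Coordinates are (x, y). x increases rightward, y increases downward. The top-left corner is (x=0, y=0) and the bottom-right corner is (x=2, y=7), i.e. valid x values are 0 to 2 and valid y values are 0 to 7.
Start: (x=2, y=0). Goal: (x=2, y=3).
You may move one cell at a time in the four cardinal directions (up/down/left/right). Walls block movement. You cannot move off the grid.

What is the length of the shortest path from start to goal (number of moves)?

BFS from (x=2, y=0) until reaching (x=2, y=3):
  Distance 0: (x=2, y=0)
  Distance 1: (x=1, y=0), (x=2, y=1)
  Distance 2: (x=0, y=0), (x=1, y=1)
  Distance 3: (x=1, y=2)
  Distance 4: (x=0, y=2), (x=1, y=3)
  Distance 5: (x=2, y=3), (x=1, y=4)  <- goal reached here
One shortest path (5 moves): (x=2, y=0) -> (x=1, y=0) -> (x=1, y=1) -> (x=1, y=2) -> (x=1, y=3) -> (x=2, y=3)

Answer: Shortest path length: 5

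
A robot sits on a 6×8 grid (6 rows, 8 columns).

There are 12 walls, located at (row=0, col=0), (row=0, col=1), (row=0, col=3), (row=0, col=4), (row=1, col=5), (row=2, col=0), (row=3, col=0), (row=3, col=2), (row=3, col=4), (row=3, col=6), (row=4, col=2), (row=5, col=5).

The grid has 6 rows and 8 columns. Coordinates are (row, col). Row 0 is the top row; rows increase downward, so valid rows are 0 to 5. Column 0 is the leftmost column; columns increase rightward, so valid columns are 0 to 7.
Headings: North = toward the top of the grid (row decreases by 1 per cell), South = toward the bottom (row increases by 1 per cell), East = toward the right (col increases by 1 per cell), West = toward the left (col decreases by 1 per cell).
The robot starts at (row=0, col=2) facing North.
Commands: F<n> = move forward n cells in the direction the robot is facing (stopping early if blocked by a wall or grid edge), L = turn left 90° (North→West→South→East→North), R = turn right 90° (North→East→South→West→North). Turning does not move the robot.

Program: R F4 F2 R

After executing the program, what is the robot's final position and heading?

Start: (row=0, col=2), facing North
  R: turn right, now facing East
  F4: move forward 0/4 (blocked), now at (row=0, col=2)
  F2: move forward 0/2 (blocked), now at (row=0, col=2)
  R: turn right, now facing South
Final: (row=0, col=2), facing South

Answer: Final position: (row=0, col=2), facing South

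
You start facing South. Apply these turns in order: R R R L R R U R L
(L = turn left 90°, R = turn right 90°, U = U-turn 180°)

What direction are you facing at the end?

Answer: Final heading: North

Derivation:
Start: South
  R (right (90° clockwise)) -> West
  R (right (90° clockwise)) -> North
  R (right (90° clockwise)) -> East
  L (left (90° counter-clockwise)) -> North
  R (right (90° clockwise)) -> East
  R (right (90° clockwise)) -> South
  U (U-turn (180°)) -> North
  R (right (90° clockwise)) -> East
  L (left (90° counter-clockwise)) -> North
Final: North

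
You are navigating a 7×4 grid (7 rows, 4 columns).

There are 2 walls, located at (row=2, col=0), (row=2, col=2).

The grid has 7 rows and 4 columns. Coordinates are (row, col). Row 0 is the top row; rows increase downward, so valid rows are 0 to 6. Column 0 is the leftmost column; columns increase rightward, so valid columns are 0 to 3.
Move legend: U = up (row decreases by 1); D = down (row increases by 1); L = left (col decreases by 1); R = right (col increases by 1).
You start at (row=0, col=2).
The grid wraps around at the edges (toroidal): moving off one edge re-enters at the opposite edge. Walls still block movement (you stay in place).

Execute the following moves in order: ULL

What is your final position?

Answer: Final position: (row=6, col=0)

Derivation:
Start: (row=0, col=2)
  U (up): (row=0, col=2) -> (row=6, col=2)
  L (left): (row=6, col=2) -> (row=6, col=1)
  L (left): (row=6, col=1) -> (row=6, col=0)
Final: (row=6, col=0)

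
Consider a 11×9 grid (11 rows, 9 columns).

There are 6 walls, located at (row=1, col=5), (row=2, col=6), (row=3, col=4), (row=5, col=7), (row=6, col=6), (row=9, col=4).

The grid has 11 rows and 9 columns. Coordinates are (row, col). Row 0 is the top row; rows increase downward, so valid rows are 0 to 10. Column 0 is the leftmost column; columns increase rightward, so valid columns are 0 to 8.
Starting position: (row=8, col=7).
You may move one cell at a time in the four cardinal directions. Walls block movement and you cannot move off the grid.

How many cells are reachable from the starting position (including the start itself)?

Answer: Reachable cells: 93

Derivation:
BFS flood-fill from (row=8, col=7):
  Distance 0: (row=8, col=7)
  Distance 1: (row=7, col=7), (row=8, col=6), (row=8, col=8), (row=9, col=7)
  Distance 2: (row=6, col=7), (row=7, col=6), (row=7, col=8), (row=8, col=5), (row=9, col=6), (row=9, col=8), (row=10, col=7)
  Distance 3: (row=6, col=8), (row=7, col=5), (row=8, col=4), (row=9, col=5), (row=10, col=6), (row=10, col=8)
  Distance 4: (row=5, col=8), (row=6, col=5), (row=7, col=4), (row=8, col=3), (row=10, col=5)
  Distance 5: (row=4, col=8), (row=5, col=5), (row=6, col=4), (row=7, col=3), (row=8, col=2), (row=9, col=3), (row=10, col=4)
  Distance 6: (row=3, col=8), (row=4, col=5), (row=4, col=7), (row=5, col=4), (row=5, col=6), (row=6, col=3), (row=7, col=2), (row=8, col=1), (row=9, col=2), (row=10, col=3)
  Distance 7: (row=2, col=8), (row=3, col=5), (row=3, col=7), (row=4, col=4), (row=4, col=6), (row=5, col=3), (row=6, col=2), (row=7, col=1), (row=8, col=0), (row=9, col=1), (row=10, col=2)
  Distance 8: (row=1, col=8), (row=2, col=5), (row=2, col=7), (row=3, col=6), (row=4, col=3), (row=5, col=2), (row=6, col=1), (row=7, col=0), (row=9, col=0), (row=10, col=1)
  Distance 9: (row=0, col=8), (row=1, col=7), (row=2, col=4), (row=3, col=3), (row=4, col=2), (row=5, col=1), (row=6, col=0), (row=10, col=0)
  Distance 10: (row=0, col=7), (row=1, col=4), (row=1, col=6), (row=2, col=3), (row=3, col=2), (row=4, col=1), (row=5, col=0)
  Distance 11: (row=0, col=4), (row=0, col=6), (row=1, col=3), (row=2, col=2), (row=3, col=1), (row=4, col=0)
  Distance 12: (row=0, col=3), (row=0, col=5), (row=1, col=2), (row=2, col=1), (row=3, col=0)
  Distance 13: (row=0, col=2), (row=1, col=1), (row=2, col=0)
  Distance 14: (row=0, col=1), (row=1, col=0)
  Distance 15: (row=0, col=0)
Total reachable: 93 (grid has 93 open cells total)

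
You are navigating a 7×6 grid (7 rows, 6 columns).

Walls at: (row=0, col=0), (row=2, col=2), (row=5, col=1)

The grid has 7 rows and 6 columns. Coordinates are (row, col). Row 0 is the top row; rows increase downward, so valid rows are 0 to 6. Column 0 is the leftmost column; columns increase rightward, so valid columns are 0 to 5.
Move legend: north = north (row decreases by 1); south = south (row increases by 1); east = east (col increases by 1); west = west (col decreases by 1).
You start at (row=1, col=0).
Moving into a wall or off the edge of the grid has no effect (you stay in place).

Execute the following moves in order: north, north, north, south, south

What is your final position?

Answer: Final position: (row=3, col=0)

Derivation:
Start: (row=1, col=0)
  [×3]north (north): blocked, stay at (row=1, col=0)
  south (south): (row=1, col=0) -> (row=2, col=0)
  south (south): (row=2, col=0) -> (row=3, col=0)
Final: (row=3, col=0)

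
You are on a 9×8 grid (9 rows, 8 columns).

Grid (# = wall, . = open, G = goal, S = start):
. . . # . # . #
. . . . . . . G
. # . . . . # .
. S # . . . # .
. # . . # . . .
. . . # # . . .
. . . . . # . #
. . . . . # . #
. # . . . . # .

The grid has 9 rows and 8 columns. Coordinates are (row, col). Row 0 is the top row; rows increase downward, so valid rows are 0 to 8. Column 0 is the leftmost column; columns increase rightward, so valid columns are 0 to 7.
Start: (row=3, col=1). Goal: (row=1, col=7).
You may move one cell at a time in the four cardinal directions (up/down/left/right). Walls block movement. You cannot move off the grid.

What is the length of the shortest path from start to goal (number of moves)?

BFS from (row=3, col=1) until reaching (row=1, col=7):
  Distance 0: (row=3, col=1)
  Distance 1: (row=3, col=0)
  Distance 2: (row=2, col=0), (row=4, col=0)
  Distance 3: (row=1, col=0), (row=5, col=0)
  Distance 4: (row=0, col=0), (row=1, col=1), (row=5, col=1), (row=6, col=0)
  Distance 5: (row=0, col=1), (row=1, col=2), (row=5, col=2), (row=6, col=1), (row=7, col=0)
  Distance 6: (row=0, col=2), (row=1, col=3), (row=2, col=2), (row=4, col=2), (row=6, col=2), (row=7, col=1), (row=8, col=0)
  Distance 7: (row=1, col=4), (row=2, col=3), (row=4, col=3), (row=6, col=3), (row=7, col=2)
  Distance 8: (row=0, col=4), (row=1, col=5), (row=2, col=4), (row=3, col=3), (row=6, col=4), (row=7, col=3), (row=8, col=2)
  Distance 9: (row=1, col=6), (row=2, col=5), (row=3, col=4), (row=7, col=4), (row=8, col=3)
  Distance 10: (row=0, col=6), (row=1, col=7), (row=3, col=5), (row=8, col=4)  <- goal reached here
One shortest path (10 moves): (row=3, col=1) -> (row=3, col=0) -> (row=2, col=0) -> (row=1, col=0) -> (row=1, col=1) -> (row=1, col=2) -> (row=1, col=3) -> (row=1, col=4) -> (row=1, col=5) -> (row=1, col=6) -> (row=1, col=7)

Answer: Shortest path length: 10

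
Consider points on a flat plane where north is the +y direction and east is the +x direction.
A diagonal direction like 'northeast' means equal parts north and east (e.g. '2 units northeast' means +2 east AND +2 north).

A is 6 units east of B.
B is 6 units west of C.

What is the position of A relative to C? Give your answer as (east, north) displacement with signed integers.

Answer: A is at (east=0, north=0) relative to C.

Derivation:
Place C at the origin (east=0, north=0).
  B is 6 units west of C: delta (east=-6, north=+0); B at (east=-6, north=0).
  A is 6 units east of B: delta (east=+6, north=+0); A at (east=0, north=0).
Therefore A relative to C: (east=0, north=0).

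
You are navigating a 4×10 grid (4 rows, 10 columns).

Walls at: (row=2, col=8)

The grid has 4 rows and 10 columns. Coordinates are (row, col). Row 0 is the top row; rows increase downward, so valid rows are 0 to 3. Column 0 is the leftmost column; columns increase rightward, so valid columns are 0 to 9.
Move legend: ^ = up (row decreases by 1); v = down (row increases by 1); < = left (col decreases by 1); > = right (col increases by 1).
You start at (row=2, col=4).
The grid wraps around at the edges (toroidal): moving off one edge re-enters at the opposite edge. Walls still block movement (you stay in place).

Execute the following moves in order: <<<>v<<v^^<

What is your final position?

Answer: Final position: (row=2, col=9)

Derivation:
Start: (row=2, col=4)
  < (left): (row=2, col=4) -> (row=2, col=3)
  < (left): (row=2, col=3) -> (row=2, col=2)
  < (left): (row=2, col=2) -> (row=2, col=1)
  > (right): (row=2, col=1) -> (row=2, col=2)
  v (down): (row=2, col=2) -> (row=3, col=2)
  < (left): (row=3, col=2) -> (row=3, col=1)
  < (left): (row=3, col=1) -> (row=3, col=0)
  v (down): (row=3, col=0) -> (row=0, col=0)
  ^ (up): (row=0, col=0) -> (row=3, col=0)
  ^ (up): (row=3, col=0) -> (row=2, col=0)
  < (left): (row=2, col=0) -> (row=2, col=9)
Final: (row=2, col=9)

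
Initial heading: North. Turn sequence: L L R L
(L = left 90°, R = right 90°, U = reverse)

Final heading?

Start: North
  L (left (90° counter-clockwise)) -> West
  L (left (90° counter-clockwise)) -> South
  R (right (90° clockwise)) -> West
  L (left (90° counter-clockwise)) -> South
Final: South

Answer: Final heading: South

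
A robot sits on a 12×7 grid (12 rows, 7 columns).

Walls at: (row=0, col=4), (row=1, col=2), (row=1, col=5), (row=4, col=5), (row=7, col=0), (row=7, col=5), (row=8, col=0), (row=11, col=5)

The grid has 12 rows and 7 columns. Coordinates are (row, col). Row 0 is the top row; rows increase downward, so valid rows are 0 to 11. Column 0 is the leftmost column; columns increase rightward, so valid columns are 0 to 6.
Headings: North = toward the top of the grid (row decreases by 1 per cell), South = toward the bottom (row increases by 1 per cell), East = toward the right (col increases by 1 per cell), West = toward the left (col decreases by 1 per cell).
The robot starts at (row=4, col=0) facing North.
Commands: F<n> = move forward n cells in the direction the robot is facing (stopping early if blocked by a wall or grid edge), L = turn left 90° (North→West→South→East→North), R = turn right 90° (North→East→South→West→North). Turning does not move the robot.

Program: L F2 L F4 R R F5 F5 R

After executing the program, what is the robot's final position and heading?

Start: (row=4, col=0), facing North
  L: turn left, now facing West
  F2: move forward 0/2 (blocked), now at (row=4, col=0)
  L: turn left, now facing South
  F4: move forward 2/4 (blocked), now at (row=6, col=0)
  R: turn right, now facing West
  R: turn right, now facing North
  F5: move forward 5, now at (row=1, col=0)
  F5: move forward 1/5 (blocked), now at (row=0, col=0)
  R: turn right, now facing East
Final: (row=0, col=0), facing East

Answer: Final position: (row=0, col=0), facing East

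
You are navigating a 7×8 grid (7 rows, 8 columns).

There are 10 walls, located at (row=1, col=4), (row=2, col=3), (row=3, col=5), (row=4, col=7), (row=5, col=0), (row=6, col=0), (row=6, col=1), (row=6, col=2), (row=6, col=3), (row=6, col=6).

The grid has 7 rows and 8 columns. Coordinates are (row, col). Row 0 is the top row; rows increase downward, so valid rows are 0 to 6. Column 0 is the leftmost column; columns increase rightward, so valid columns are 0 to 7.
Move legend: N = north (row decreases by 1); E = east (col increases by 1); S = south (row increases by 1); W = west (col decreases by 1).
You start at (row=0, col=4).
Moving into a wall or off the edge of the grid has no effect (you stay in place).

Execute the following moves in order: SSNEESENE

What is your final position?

Answer: Final position: (row=0, col=7)

Derivation:
Start: (row=0, col=4)
  S (south): blocked, stay at (row=0, col=4)
  S (south): blocked, stay at (row=0, col=4)
  N (north): blocked, stay at (row=0, col=4)
  E (east): (row=0, col=4) -> (row=0, col=5)
  E (east): (row=0, col=5) -> (row=0, col=6)
  S (south): (row=0, col=6) -> (row=1, col=6)
  E (east): (row=1, col=6) -> (row=1, col=7)
  N (north): (row=1, col=7) -> (row=0, col=7)
  E (east): blocked, stay at (row=0, col=7)
Final: (row=0, col=7)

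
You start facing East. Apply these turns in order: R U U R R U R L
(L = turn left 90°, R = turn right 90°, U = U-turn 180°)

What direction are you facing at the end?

Answer: Final heading: South

Derivation:
Start: East
  R (right (90° clockwise)) -> South
  U (U-turn (180°)) -> North
  U (U-turn (180°)) -> South
  R (right (90° clockwise)) -> West
  R (right (90° clockwise)) -> North
  U (U-turn (180°)) -> South
  R (right (90° clockwise)) -> West
  L (left (90° counter-clockwise)) -> South
Final: South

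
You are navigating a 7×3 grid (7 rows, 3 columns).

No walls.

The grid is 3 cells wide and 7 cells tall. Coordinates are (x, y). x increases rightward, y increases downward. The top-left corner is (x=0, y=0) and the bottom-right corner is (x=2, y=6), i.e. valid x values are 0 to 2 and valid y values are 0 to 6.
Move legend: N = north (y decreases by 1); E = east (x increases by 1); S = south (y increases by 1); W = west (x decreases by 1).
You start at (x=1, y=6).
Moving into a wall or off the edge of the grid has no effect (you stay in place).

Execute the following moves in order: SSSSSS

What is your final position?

Answer: Final position: (x=1, y=6)

Derivation:
Start: (x=1, y=6)
  [×6]S (south): blocked, stay at (x=1, y=6)
Final: (x=1, y=6)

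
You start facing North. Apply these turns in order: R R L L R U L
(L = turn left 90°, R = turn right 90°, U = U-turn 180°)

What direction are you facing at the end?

Answer: Final heading: South

Derivation:
Start: North
  R (right (90° clockwise)) -> East
  R (right (90° clockwise)) -> South
  L (left (90° counter-clockwise)) -> East
  L (left (90° counter-clockwise)) -> North
  R (right (90° clockwise)) -> East
  U (U-turn (180°)) -> West
  L (left (90° counter-clockwise)) -> South
Final: South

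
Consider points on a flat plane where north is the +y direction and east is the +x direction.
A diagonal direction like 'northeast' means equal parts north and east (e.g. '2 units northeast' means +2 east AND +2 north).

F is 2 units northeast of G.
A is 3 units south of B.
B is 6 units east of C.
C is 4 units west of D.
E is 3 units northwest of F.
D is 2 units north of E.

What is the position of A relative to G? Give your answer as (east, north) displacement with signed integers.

Answer: A is at (east=1, north=4) relative to G.

Derivation:
Place G at the origin (east=0, north=0).
  F is 2 units northeast of G: delta (east=+2, north=+2); F at (east=2, north=2).
  E is 3 units northwest of F: delta (east=-3, north=+3); E at (east=-1, north=5).
  D is 2 units north of E: delta (east=+0, north=+2); D at (east=-1, north=7).
  C is 4 units west of D: delta (east=-4, north=+0); C at (east=-5, north=7).
  B is 6 units east of C: delta (east=+6, north=+0); B at (east=1, north=7).
  A is 3 units south of B: delta (east=+0, north=-3); A at (east=1, north=4).
Therefore A relative to G: (east=1, north=4).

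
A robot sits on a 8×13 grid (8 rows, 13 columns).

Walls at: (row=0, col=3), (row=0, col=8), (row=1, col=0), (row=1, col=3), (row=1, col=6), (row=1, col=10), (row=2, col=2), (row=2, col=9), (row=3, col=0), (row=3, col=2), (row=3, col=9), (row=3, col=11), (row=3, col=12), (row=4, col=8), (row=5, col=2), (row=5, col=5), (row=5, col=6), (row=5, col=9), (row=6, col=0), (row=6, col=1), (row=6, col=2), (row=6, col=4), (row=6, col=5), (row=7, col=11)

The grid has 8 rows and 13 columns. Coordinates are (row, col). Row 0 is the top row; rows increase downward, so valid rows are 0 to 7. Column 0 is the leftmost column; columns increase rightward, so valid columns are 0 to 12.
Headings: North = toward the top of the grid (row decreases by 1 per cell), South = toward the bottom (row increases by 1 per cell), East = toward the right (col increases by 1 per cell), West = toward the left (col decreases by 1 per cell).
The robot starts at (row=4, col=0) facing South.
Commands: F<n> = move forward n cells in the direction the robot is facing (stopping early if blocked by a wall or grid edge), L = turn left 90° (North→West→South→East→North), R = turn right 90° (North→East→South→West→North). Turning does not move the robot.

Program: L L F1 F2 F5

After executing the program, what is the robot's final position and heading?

Answer: Final position: (row=4, col=0), facing North

Derivation:
Start: (row=4, col=0), facing South
  L: turn left, now facing East
  L: turn left, now facing North
  F1: move forward 0/1 (blocked), now at (row=4, col=0)
  F2: move forward 0/2 (blocked), now at (row=4, col=0)
  F5: move forward 0/5 (blocked), now at (row=4, col=0)
Final: (row=4, col=0), facing North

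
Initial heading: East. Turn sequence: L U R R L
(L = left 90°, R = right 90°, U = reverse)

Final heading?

Start: East
  L (left (90° counter-clockwise)) -> North
  U (U-turn (180°)) -> South
  R (right (90° clockwise)) -> West
  R (right (90° clockwise)) -> North
  L (left (90° counter-clockwise)) -> West
Final: West

Answer: Final heading: West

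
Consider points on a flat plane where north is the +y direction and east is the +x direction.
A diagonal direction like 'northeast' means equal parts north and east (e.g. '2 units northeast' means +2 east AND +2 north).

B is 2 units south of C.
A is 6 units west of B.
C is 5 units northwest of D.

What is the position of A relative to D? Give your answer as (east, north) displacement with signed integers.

Place D at the origin (east=0, north=0).
  C is 5 units northwest of D: delta (east=-5, north=+5); C at (east=-5, north=5).
  B is 2 units south of C: delta (east=+0, north=-2); B at (east=-5, north=3).
  A is 6 units west of B: delta (east=-6, north=+0); A at (east=-11, north=3).
Therefore A relative to D: (east=-11, north=3).

Answer: A is at (east=-11, north=3) relative to D.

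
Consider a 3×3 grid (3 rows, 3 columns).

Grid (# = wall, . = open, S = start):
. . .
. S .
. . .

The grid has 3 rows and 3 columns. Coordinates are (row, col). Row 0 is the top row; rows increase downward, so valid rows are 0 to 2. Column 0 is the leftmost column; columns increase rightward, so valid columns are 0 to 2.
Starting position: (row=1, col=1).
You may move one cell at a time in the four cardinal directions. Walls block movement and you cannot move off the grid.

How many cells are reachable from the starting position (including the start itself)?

Answer: Reachable cells: 9

Derivation:
BFS flood-fill from (row=1, col=1):
  Distance 0: (row=1, col=1)
  Distance 1: (row=0, col=1), (row=1, col=0), (row=1, col=2), (row=2, col=1)
  Distance 2: (row=0, col=0), (row=0, col=2), (row=2, col=0), (row=2, col=2)
Total reachable: 9 (grid has 9 open cells total)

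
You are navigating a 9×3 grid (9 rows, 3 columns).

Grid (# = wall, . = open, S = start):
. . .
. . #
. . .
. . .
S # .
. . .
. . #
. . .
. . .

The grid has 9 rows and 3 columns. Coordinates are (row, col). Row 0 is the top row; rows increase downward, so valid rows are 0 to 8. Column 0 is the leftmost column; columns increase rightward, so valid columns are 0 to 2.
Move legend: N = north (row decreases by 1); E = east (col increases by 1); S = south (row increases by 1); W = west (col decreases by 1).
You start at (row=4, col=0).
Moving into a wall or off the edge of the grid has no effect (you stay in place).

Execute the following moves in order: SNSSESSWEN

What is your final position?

Answer: Final position: (row=7, col=1)

Derivation:
Start: (row=4, col=0)
  S (south): (row=4, col=0) -> (row=5, col=0)
  N (north): (row=5, col=0) -> (row=4, col=0)
  S (south): (row=4, col=0) -> (row=5, col=0)
  S (south): (row=5, col=0) -> (row=6, col=0)
  E (east): (row=6, col=0) -> (row=6, col=1)
  S (south): (row=6, col=1) -> (row=7, col=1)
  S (south): (row=7, col=1) -> (row=8, col=1)
  W (west): (row=8, col=1) -> (row=8, col=0)
  E (east): (row=8, col=0) -> (row=8, col=1)
  N (north): (row=8, col=1) -> (row=7, col=1)
Final: (row=7, col=1)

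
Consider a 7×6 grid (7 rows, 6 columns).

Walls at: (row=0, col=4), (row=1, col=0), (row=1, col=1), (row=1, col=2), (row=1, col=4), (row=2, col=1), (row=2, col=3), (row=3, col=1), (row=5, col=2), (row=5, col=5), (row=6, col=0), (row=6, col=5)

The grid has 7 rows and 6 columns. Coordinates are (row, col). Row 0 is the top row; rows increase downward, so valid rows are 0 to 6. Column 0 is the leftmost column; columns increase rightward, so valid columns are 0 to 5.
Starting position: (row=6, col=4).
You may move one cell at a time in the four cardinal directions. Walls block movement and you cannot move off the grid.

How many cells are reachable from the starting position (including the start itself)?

BFS flood-fill from (row=6, col=4):
  Distance 0: (row=6, col=4)
  Distance 1: (row=5, col=4), (row=6, col=3)
  Distance 2: (row=4, col=4), (row=5, col=3), (row=6, col=2)
  Distance 3: (row=3, col=4), (row=4, col=3), (row=4, col=5), (row=6, col=1)
  Distance 4: (row=2, col=4), (row=3, col=3), (row=3, col=5), (row=4, col=2), (row=5, col=1)
  Distance 5: (row=2, col=5), (row=3, col=2), (row=4, col=1), (row=5, col=0)
  Distance 6: (row=1, col=5), (row=2, col=2), (row=4, col=0)
  Distance 7: (row=0, col=5), (row=3, col=0)
  Distance 8: (row=2, col=0)
Total reachable: 25 (grid has 30 open cells total)

Answer: Reachable cells: 25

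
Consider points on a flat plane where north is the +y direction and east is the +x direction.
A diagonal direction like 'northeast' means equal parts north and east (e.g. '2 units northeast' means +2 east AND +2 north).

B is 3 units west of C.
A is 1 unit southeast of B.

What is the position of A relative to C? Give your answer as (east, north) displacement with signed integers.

Answer: A is at (east=-2, north=-1) relative to C.

Derivation:
Place C at the origin (east=0, north=0).
  B is 3 units west of C: delta (east=-3, north=+0); B at (east=-3, north=0).
  A is 1 unit southeast of B: delta (east=+1, north=-1); A at (east=-2, north=-1).
Therefore A relative to C: (east=-2, north=-1).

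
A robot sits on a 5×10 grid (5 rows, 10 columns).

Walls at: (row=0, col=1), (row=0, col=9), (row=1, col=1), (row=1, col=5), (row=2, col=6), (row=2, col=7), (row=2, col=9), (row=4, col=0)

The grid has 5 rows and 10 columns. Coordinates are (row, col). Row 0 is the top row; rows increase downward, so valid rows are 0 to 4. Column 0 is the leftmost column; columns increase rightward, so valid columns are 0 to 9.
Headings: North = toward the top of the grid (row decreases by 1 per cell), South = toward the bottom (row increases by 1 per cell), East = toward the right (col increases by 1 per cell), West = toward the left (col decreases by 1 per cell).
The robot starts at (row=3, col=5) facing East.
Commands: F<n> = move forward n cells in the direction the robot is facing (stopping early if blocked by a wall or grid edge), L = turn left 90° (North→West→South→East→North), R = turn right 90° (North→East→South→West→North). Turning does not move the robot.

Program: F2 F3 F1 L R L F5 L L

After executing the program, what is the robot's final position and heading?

Answer: Final position: (row=3, col=9), facing South

Derivation:
Start: (row=3, col=5), facing East
  F2: move forward 2, now at (row=3, col=7)
  F3: move forward 2/3 (blocked), now at (row=3, col=9)
  F1: move forward 0/1 (blocked), now at (row=3, col=9)
  L: turn left, now facing North
  R: turn right, now facing East
  L: turn left, now facing North
  F5: move forward 0/5 (blocked), now at (row=3, col=9)
  L: turn left, now facing West
  L: turn left, now facing South
Final: (row=3, col=9), facing South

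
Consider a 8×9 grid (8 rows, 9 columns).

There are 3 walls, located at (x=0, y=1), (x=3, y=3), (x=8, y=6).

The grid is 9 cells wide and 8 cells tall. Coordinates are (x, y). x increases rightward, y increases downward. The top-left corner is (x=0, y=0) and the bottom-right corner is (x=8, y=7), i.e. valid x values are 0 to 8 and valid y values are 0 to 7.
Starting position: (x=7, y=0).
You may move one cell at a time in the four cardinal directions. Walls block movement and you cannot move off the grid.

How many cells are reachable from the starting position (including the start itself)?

Answer: Reachable cells: 69

Derivation:
BFS flood-fill from (x=7, y=0):
  Distance 0: (x=7, y=0)
  Distance 1: (x=6, y=0), (x=8, y=0), (x=7, y=1)
  Distance 2: (x=5, y=0), (x=6, y=1), (x=8, y=1), (x=7, y=2)
  Distance 3: (x=4, y=0), (x=5, y=1), (x=6, y=2), (x=8, y=2), (x=7, y=3)
  Distance 4: (x=3, y=0), (x=4, y=1), (x=5, y=2), (x=6, y=3), (x=8, y=3), (x=7, y=4)
  Distance 5: (x=2, y=0), (x=3, y=1), (x=4, y=2), (x=5, y=3), (x=6, y=4), (x=8, y=4), (x=7, y=5)
  Distance 6: (x=1, y=0), (x=2, y=1), (x=3, y=2), (x=4, y=3), (x=5, y=4), (x=6, y=5), (x=8, y=5), (x=7, y=6)
  Distance 7: (x=0, y=0), (x=1, y=1), (x=2, y=2), (x=4, y=4), (x=5, y=5), (x=6, y=6), (x=7, y=7)
  Distance 8: (x=1, y=2), (x=2, y=3), (x=3, y=4), (x=4, y=5), (x=5, y=6), (x=6, y=7), (x=8, y=7)
  Distance 9: (x=0, y=2), (x=1, y=3), (x=2, y=4), (x=3, y=5), (x=4, y=6), (x=5, y=7)
  Distance 10: (x=0, y=3), (x=1, y=4), (x=2, y=5), (x=3, y=6), (x=4, y=7)
  Distance 11: (x=0, y=4), (x=1, y=5), (x=2, y=6), (x=3, y=7)
  Distance 12: (x=0, y=5), (x=1, y=6), (x=2, y=7)
  Distance 13: (x=0, y=6), (x=1, y=7)
  Distance 14: (x=0, y=7)
Total reachable: 69 (grid has 69 open cells total)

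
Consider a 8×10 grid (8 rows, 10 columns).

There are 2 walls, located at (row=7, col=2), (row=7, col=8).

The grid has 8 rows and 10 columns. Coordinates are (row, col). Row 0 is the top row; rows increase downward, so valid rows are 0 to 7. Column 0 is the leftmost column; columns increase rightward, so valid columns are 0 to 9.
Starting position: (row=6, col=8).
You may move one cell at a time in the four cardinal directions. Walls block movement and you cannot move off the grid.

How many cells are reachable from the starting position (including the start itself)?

BFS flood-fill from (row=6, col=8):
  Distance 0: (row=6, col=8)
  Distance 1: (row=5, col=8), (row=6, col=7), (row=6, col=9)
  Distance 2: (row=4, col=8), (row=5, col=7), (row=5, col=9), (row=6, col=6), (row=7, col=7), (row=7, col=9)
  Distance 3: (row=3, col=8), (row=4, col=7), (row=4, col=9), (row=5, col=6), (row=6, col=5), (row=7, col=6)
  Distance 4: (row=2, col=8), (row=3, col=7), (row=3, col=9), (row=4, col=6), (row=5, col=5), (row=6, col=4), (row=7, col=5)
  Distance 5: (row=1, col=8), (row=2, col=7), (row=2, col=9), (row=3, col=6), (row=4, col=5), (row=5, col=4), (row=6, col=3), (row=7, col=4)
  Distance 6: (row=0, col=8), (row=1, col=7), (row=1, col=9), (row=2, col=6), (row=3, col=5), (row=4, col=4), (row=5, col=3), (row=6, col=2), (row=7, col=3)
  Distance 7: (row=0, col=7), (row=0, col=9), (row=1, col=6), (row=2, col=5), (row=3, col=4), (row=4, col=3), (row=5, col=2), (row=6, col=1)
  Distance 8: (row=0, col=6), (row=1, col=5), (row=2, col=4), (row=3, col=3), (row=4, col=2), (row=5, col=1), (row=6, col=0), (row=7, col=1)
  Distance 9: (row=0, col=5), (row=1, col=4), (row=2, col=3), (row=3, col=2), (row=4, col=1), (row=5, col=0), (row=7, col=0)
  Distance 10: (row=0, col=4), (row=1, col=3), (row=2, col=2), (row=3, col=1), (row=4, col=0)
  Distance 11: (row=0, col=3), (row=1, col=2), (row=2, col=1), (row=3, col=0)
  Distance 12: (row=0, col=2), (row=1, col=1), (row=2, col=0)
  Distance 13: (row=0, col=1), (row=1, col=0)
  Distance 14: (row=0, col=0)
Total reachable: 78 (grid has 78 open cells total)

Answer: Reachable cells: 78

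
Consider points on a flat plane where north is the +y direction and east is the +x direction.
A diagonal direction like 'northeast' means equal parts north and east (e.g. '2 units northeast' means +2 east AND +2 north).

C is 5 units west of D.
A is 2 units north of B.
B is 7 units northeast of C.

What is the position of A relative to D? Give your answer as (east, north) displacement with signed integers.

Place D at the origin (east=0, north=0).
  C is 5 units west of D: delta (east=-5, north=+0); C at (east=-5, north=0).
  B is 7 units northeast of C: delta (east=+7, north=+7); B at (east=2, north=7).
  A is 2 units north of B: delta (east=+0, north=+2); A at (east=2, north=9).
Therefore A relative to D: (east=2, north=9).

Answer: A is at (east=2, north=9) relative to D.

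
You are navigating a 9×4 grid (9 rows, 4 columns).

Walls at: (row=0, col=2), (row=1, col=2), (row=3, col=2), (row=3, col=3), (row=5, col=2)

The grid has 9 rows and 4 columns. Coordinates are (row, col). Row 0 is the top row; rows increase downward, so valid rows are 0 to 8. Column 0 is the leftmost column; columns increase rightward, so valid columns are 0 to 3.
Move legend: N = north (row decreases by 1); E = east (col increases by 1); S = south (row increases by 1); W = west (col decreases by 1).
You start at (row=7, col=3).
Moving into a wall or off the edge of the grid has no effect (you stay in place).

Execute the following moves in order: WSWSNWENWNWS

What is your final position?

Answer: Final position: (row=6, col=0)

Derivation:
Start: (row=7, col=3)
  W (west): (row=7, col=3) -> (row=7, col=2)
  S (south): (row=7, col=2) -> (row=8, col=2)
  W (west): (row=8, col=2) -> (row=8, col=1)
  S (south): blocked, stay at (row=8, col=1)
  N (north): (row=8, col=1) -> (row=7, col=1)
  W (west): (row=7, col=1) -> (row=7, col=0)
  E (east): (row=7, col=0) -> (row=7, col=1)
  N (north): (row=7, col=1) -> (row=6, col=1)
  W (west): (row=6, col=1) -> (row=6, col=0)
  N (north): (row=6, col=0) -> (row=5, col=0)
  W (west): blocked, stay at (row=5, col=0)
  S (south): (row=5, col=0) -> (row=6, col=0)
Final: (row=6, col=0)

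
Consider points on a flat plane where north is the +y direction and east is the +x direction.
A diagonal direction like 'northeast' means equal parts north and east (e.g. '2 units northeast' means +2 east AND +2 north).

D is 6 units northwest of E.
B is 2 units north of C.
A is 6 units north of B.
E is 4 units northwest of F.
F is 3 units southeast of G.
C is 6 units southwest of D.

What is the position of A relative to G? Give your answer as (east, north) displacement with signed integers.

Place G at the origin (east=0, north=0).
  F is 3 units southeast of G: delta (east=+3, north=-3); F at (east=3, north=-3).
  E is 4 units northwest of F: delta (east=-4, north=+4); E at (east=-1, north=1).
  D is 6 units northwest of E: delta (east=-6, north=+6); D at (east=-7, north=7).
  C is 6 units southwest of D: delta (east=-6, north=-6); C at (east=-13, north=1).
  B is 2 units north of C: delta (east=+0, north=+2); B at (east=-13, north=3).
  A is 6 units north of B: delta (east=+0, north=+6); A at (east=-13, north=9).
Therefore A relative to G: (east=-13, north=9).

Answer: A is at (east=-13, north=9) relative to G.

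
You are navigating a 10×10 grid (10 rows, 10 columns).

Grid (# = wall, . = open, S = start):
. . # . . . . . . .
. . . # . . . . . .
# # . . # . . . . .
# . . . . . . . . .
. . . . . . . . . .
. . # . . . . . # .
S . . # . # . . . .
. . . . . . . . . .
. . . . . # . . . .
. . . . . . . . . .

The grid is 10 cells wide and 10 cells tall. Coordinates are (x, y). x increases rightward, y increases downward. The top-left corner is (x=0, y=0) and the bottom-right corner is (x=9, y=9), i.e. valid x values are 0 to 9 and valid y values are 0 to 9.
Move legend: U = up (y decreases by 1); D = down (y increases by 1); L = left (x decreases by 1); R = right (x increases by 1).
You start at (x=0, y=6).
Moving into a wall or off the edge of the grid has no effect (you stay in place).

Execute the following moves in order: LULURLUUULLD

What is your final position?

Answer: Final position: (x=0, y=5)

Derivation:
Start: (x=0, y=6)
  L (left): blocked, stay at (x=0, y=6)
  U (up): (x=0, y=6) -> (x=0, y=5)
  L (left): blocked, stay at (x=0, y=5)
  U (up): (x=0, y=5) -> (x=0, y=4)
  R (right): (x=0, y=4) -> (x=1, y=4)
  L (left): (x=1, y=4) -> (x=0, y=4)
  [×3]U (up): blocked, stay at (x=0, y=4)
  L (left): blocked, stay at (x=0, y=4)
  L (left): blocked, stay at (x=0, y=4)
  D (down): (x=0, y=4) -> (x=0, y=5)
Final: (x=0, y=5)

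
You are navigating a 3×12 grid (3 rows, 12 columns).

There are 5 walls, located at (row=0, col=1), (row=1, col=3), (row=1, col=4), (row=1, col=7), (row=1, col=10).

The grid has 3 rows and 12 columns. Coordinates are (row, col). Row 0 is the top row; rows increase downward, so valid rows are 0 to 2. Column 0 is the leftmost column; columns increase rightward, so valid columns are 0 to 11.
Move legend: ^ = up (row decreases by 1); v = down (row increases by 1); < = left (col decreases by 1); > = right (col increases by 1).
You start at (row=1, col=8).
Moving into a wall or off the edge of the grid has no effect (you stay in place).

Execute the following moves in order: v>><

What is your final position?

Answer: Final position: (row=2, col=9)

Derivation:
Start: (row=1, col=8)
  v (down): (row=1, col=8) -> (row=2, col=8)
  > (right): (row=2, col=8) -> (row=2, col=9)
  > (right): (row=2, col=9) -> (row=2, col=10)
  < (left): (row=2, col=10) -> (row=2, col=9)
Final: (row=2, col=9)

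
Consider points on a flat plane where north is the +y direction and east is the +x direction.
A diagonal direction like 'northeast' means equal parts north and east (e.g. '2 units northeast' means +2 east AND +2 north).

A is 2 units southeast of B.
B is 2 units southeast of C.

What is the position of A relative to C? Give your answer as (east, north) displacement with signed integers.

Answer: A is at (east=4, north=-4) relative to C.

Derivation:
Place C at the origin (east=0, north=0).
  B is 2 units southeast of C: delta (east=+2, north=-2); B at (east=2, north=-2).
  A is 2 units southeast of B: delta (east=+2, north=-2); A at (east=4, north=-4).
Therefore A relative to C: (east=4, north=-4).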